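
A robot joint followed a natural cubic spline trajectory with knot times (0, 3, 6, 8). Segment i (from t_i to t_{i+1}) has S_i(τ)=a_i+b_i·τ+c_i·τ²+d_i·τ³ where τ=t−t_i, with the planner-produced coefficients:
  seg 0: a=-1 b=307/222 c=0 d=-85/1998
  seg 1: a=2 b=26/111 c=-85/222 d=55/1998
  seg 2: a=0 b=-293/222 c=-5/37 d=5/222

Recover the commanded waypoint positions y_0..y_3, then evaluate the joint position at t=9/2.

y_0 = S_0(0) = a_0 = -1
y_1 = S_1(0) = a_1 = 2
y_2 = S_2(0) = a_2 = 0
y_3 = S_2(2) = -3
t_q=9/2 is in segment 1 (τ=3/2); S_1(τ)=937/592

y_0=-1 y_1=2 y_2=0 y_3=-3
S(9/2) = 937/592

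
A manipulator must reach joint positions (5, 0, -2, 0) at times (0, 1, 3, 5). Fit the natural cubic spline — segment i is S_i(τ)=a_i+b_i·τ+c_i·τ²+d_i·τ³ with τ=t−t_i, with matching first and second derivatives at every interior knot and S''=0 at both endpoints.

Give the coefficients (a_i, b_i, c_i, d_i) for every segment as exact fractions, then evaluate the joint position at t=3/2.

  seg 0: a=5 b=-62/11 c=0 d=7/11
  seg 1: a=0 b=-41/11 c=21/11 d=-3/11
  seg 2: a=-2 b=7/11 c=3/11 d=-1/22
S(3/2) = -125/88

Δ: Δ0=-5, Δ1=-1, Δ2=1
row 1: diag=6, rhs=24; c'=1/3, d'=4
row 2: denom=8−2·1/3=22/3; d'=(12−2·4)/(22/3)=6/11
back: M2=6/11
back: M1=4−1/3·6/11=42/11
M: M0=0, M1=42/11, M2=6/11, M3=0
seg 0: a=5, c=M0/2=0, d=(M1−M0)/(6·1)=7/11, b=Δ0−h0·(2M0+M1)/6=-62/11
seg 1: a=0, c=M1/2=21/11, d=(M2−M1)/(6·2)=-3/11, b=Δ1−h1·(2M1+M2)/6=-41/11
seg 2: a=-2, c=M2/2=3/11, d=(M3−M2)/(6·2)=-1/22, b=Δ2−h2·(2M2+M3)/6=7/11
t_q=3/2 → seg 1, τ=1/2; S=0+-41/11·τ+21/11·τ²+-3/11·τ³=-125/88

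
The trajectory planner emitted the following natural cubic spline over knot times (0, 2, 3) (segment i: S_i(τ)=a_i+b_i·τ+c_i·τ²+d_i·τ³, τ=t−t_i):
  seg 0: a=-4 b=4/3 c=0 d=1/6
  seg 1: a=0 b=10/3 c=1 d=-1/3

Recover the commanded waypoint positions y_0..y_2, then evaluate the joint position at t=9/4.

y_0=-4 y_1=0 y_2=4
S(9/4) = 57/64

y_0 = S_0(0) = a_0 = -4
y_1 = S_1(0) = a_1 = 0
y_2 = S_1(1) = 4
t_q=9/4 is in segment 1 (τ=1/4); S_1(τ)=57/64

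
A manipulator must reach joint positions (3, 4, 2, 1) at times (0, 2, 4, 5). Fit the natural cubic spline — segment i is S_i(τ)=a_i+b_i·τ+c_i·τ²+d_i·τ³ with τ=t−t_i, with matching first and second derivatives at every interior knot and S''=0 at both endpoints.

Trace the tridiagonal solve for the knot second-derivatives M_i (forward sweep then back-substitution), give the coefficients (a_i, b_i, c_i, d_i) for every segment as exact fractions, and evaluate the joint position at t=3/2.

  seg 0: a=3 b=10/11 c=0 d=-9/88
  seg 1: a=4 b=-7/22 c=-27/44 d=3/22
  seg 2: a=2 b=-25/22 c=9/44 d=-3/44
S(3/2) = 2829/704

Δ: Δ0=1/2, Δ1=-1, Δ2=-1
row 1: diag=8, rhs=-9; c'=1/4, d'=-9/8
row 2: denom=6−2·1/4=11/2; d'=(0−2·-9/8)/(11/2)=9/22
back: M2=9/22
back: M1=-9/8−1/4·9/22=-27/22
M: M0=0, M1=-27/22, M2=9/22, M3=0
seg 0: a=3, c=M0/2=0, d=(M1−M0)/(6·2)=-9/88, b=Δ0−h0·(2M0+M1)/6=10/11
seg 1: a=4, c=M1/2=-27/44, d=(M2−M1)/(6·2)=3/22, b=Δ1−h1·(2M1+M2)/6=-7/22
seg 2: a=2, c=M2/2=9/44, d=(M3−M2)/(6·1)=-3/44, b=Δ2−h2·(2M2+M3)/6=-25/22
t_q=3/2 → seg 0, τ=3/2; S=3+10/11·τ+0·τ²+-9/88·τ³=2829/704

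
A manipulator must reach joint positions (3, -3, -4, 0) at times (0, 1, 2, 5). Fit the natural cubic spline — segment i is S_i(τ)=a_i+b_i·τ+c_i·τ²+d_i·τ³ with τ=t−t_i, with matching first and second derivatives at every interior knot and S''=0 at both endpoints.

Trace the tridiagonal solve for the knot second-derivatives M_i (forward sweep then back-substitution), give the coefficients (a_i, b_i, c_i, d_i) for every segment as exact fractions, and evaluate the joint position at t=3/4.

  seg 0: a=3 b=-671/93 c=0 d=113/93
  seg 1: a=-3 b=-332/93 c=113/31 d=-100/93
  seg 2: a=-4 b=46/93 c=13/31 d=-13/279
S(3/4) = -3767/1984

Δ: Δ0=-6, Δ1=-1, Δ2=4/3
row 1: diag=4, rhs=30; c'=1/4, d'=15/2
row 2: denom=8−1·1/4=31/4; d'=(14−1·15/2)/(31/4)=26/31
back: M2=26/31
back: M1=15/2−1/4·26/31=226/31
M: M0=0, M1=226/31, M2=26/31, M3=0
seg 0: a=3, c=M0/2=0, d=(M1−M0)/(6·1)=113/93, b=Δ0−h0·(2M0+M1)/6=-671/93
seg 1: a=-3, c=M1/2=113/31, d=(M2−M1)/(6·1)=-100/93, b=Δ1−h1·(2M1+M2)/6=-332/93
seg 2: a=-4, c=M2/2=13/31, d=(M3−M2)/(6·3)=-13/279, b=Δ2−h2·(2M2+M3)/6=46/93
t_q=3/4 → seg 0, τ=3/4; S=3+-671/93·τ+0·τ²+113/93·τ³=-3767/1984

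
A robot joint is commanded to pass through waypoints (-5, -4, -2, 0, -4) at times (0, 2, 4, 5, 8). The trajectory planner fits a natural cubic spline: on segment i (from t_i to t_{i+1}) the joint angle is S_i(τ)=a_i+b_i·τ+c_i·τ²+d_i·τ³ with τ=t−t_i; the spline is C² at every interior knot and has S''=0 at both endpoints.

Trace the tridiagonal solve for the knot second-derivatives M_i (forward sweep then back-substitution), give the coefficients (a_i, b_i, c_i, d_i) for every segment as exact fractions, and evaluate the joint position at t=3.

  seg 0: a=-5 b=511/1032 c=0 d=5/4128
  seg 1: a=-4 b=263/516 c=5/688 d=491/4128
  seg 2: a=-2 b=2029/1032 c=31/43 d=-709/1032
  seg 3: a=0 b=695/516 c=-461/344 d=461/3096
S(3) = -4629/1376

Δ: Δ0=1/2, Δ1=1, Δ2=2, Δ3=-4/3
row 1: diag=8, rhs=3; c'=1/4, d'=3/8
row 2: denom=6−2·1/4=11/2; d'=(6−2·3/8)/(11/2)=21/22
row 3: denom=8−1·2/11=86/11; d'=(-20−1·21/22)/(86/11)=-461/172
back: M3=-461/172
back: M2=21/22−2/11·-461/172=62/43
back: M1=3/8−1/4·62/43=5/344
M: M0=0, M1=5/344, M2=62/43, M3=-461/172, M4=0
seg 0: a=-5, c=M0/2=0, d=(M1−M0)/(6·2)=5/4128, b=Δ0−h0·(2M0+M1)/6=511/1032
seg 1: a=-4, c=M1/2=5/688, d=(M2−M1)/(6·2)=491/4128, b=Δ1−h1·(2M1+M2)/6=263/516
seg 2: a=-2, c=M2/2=31/43, d=(M3−M2)/(6·1)=-709/1032, b=Δ2−h2·(2M2+M3)/6=2029/1032
seg 3: a=0, c=M3/2=-461/344, d=(M4−M3)/(6·3)=461/3096, b=Δ3−h3·(2M3+M4)/6=695/516
t_q=3 → seg 1, τ=1; S=-4+263/516·τ+5/688·τ²+491/4128·τ³=-4629/1376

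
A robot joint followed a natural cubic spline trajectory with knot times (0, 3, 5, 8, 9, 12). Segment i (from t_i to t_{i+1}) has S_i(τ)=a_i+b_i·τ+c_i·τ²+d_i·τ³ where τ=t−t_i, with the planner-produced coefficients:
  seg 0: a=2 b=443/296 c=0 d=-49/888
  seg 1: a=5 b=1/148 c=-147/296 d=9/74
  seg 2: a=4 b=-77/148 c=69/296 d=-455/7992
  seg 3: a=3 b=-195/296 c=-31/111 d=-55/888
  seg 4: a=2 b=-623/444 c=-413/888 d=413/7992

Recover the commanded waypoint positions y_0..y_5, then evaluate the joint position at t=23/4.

y_0 = S_0(0) = a_0 = 2
y_1 = S_1(0) = a_1 = 5
y_2 = S_2(0) = a_2 = 4
y_3 = S_3(0) = a_3 = 3
y_4 = S_4(0) = a_4 = 2
y_5 = S_4(3) = -5
t_q=23/4 is in segment 2 (τ=3/4); S_2(τ)=70413/18944

y_0=2 y_1=5 y_2=4 y_3=3 y_4=2 y_5=-5
S(23/4) = 70413/18944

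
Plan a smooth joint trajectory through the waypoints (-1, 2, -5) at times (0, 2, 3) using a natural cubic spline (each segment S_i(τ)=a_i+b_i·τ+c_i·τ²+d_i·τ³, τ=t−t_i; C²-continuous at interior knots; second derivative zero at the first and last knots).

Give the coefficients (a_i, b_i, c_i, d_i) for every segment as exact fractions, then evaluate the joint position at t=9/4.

Δ: Δ0=3/2, Δ1=-7
row 1: diag=6, rhs=-51; c'=1/6, d'=-17/2
back: M1=-17/2
M: M0=0, M1=-17/2, M2=0
seg 0: a=-1, c=M0/2=0, d=(M1−M0)/(6·2)=-17/24, b=Δ0−h0·(2M0+M1)/6=13/3
seg 1: a=2, c=M1/2=-17/4, d=(M2−M1)/(6·1)=17/12, b=Δ1−h1·(2M1+M2)/6=-25/6
t_q=9/4 → seg 1, τ=1/4; S=2+-25/6·τ+-17/4·τ²+17/12·τ³=183/256

  seg 0: a=-1 b=13/3 c=0 d=-17/24
  seg 1: a=2 b=-25/6 c=-17/4 d=17/12
S(9/4) = 183/256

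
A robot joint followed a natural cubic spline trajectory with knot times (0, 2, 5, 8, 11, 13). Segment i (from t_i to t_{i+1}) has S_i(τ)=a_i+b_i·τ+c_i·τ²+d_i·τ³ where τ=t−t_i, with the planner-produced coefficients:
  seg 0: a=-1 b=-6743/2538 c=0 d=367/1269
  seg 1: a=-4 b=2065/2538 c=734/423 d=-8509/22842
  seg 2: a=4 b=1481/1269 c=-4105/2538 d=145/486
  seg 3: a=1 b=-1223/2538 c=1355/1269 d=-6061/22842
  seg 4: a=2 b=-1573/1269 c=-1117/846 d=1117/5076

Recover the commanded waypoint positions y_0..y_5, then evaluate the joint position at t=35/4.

y_0 = S_0(0) = a_0 = -1
y_1 = S_1(0) = a_1 = -4
y_2 = S_2(0) = a_2 = 4
y_3 = S_3(0) = a_3 = 1
y_4 = S_4(0) = a_4 = 2
y_5 = S_4(2) = -4
t_q=35/4 is in segment 3 (τ=3/4); S_3(τ)=20345/18048

y_0=-1 y_1=-4 y_2=4 y_3=1 y_4=2 y_5=-4
S(35/4) = 20345/18048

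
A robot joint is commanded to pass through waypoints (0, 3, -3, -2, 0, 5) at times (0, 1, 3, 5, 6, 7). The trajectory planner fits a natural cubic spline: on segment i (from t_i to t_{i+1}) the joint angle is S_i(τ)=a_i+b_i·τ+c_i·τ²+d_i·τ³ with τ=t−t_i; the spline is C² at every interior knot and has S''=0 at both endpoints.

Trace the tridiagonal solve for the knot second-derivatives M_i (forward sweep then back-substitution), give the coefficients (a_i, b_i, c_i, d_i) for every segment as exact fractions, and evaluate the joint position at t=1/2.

  seg 0: a=0 b=3905/916 c=0 d=-1157/916
  seg 1: a=3 b=217/458 c=-3471/916 d=235/229
  seg 2: a=-3 b=-1085/458 c=2169/916 d=-855/1832
  seg 3: a=-2 b=344/229 c=-99/229 d=213/229
  seg 4: a=0 b=785/229 c=540/229 d=-180/229
S(1/2) = 14463/7328

Δ: Δ0=3, Δ1=-3, Δ2=1/2, Δ3=2, Δ4=5
row 1: diag=6, rhs=-36; c'=1/3, d'=-6
row 2: denom=8−2·1/3=22/3; d'=(21−2·-6)/(22/3)=9/2
row 3: denom=6−2·3/11=60/11; d'=(9−2·9/2)/(60/11)=0
row 4: denom=4−1·11/60=229/60; d'=(18−1·0)/(229/60)=1080/229
back: M4=1080/229
back: M3=0−11/60·1080/229=-198/229
back: M2=9/2−3/11·-198/229=2169/458
back: M1=-6−1/3·2169/458=-3471/458
M: M0=0, M1=-3471/458, M2=2169/458, M3=-198/229, M4=1080/229, M5=0
seg 0: a=0, c=M0/2=0, d=(M1−M0)/(6·1)=-1157/916, b=Δ0−h0·(2M0+M1)/6=3905/916
seg 1: a=3, c=M1/2=-3471/916, d=(M2−M1)/(6·2)=235/229, b=Δ1−h1·(2M1+M2)/6=217/458
seg 2: a=-3, c=M2/2=2169/916, d=(M3−M2)/(6·2)=-855/1832, b=Δ2−h2·(2M2+M3)/6=-1085/458
seg 3: a=-2, c=M3/2=-99/229, d=(M4−M3)/(6·1)=213/229, b=Δ3−h3·(2M3+M4)/6=344/229
seg 4: a=0, c=M4/2=540/229, d=(M5−M4)/(6·1)=-180/229, b=Δ4−h4·(2M4+M5)/6=785/229
t_q=1/2 → seg 0, τ=1/2; S=0+3905/916·τ+0·τ²+-1157/916·τ³=14463/7328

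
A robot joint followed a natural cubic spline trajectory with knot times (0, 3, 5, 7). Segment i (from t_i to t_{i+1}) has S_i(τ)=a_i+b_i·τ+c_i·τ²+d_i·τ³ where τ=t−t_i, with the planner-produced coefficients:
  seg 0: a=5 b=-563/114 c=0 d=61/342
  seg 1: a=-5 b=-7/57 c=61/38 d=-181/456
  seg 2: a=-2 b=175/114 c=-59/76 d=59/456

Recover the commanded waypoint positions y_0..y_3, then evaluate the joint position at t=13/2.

y_0=5 y_1=-5 y_2=-2 y_3=-1
S(13/2) = -1225/1216

y_0 = S_0(0) = a_0 = 5
y_1 = S_1(0) = a_1 = -5
y_2 = S_2(0) = a_2 = -2
y_3 = S_2(2) = -1
t_q=13/2 is in segment 2 (τ=3/2); S_2(τ)=-1225/1216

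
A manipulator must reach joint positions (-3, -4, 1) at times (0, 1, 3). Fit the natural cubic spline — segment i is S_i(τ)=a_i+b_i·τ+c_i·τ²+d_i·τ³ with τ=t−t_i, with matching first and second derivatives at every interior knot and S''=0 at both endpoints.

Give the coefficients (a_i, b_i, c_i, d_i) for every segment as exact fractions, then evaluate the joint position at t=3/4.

  seg 0: a=-3 b=-19/12 c=0 d=7/12
  seg 1: a=-4 b=1/6 c=7/4 d=-7/24
S(3/4) = -1009/256

Δ: Δ0=-1, Δ1=5/2
row 1: diag=6, rhs=21; c'=1/3, d'=7/2
back: M1=7/2
M: M0=0, M1=7/2, M2=0
seg 0: a=-3, c=M0/2=0, d=(M1−M0)/(6·1)=7/12, b=Δ0−h0·(2M0+M1)/6=-19/12
seg 1: a=-4, c=M1/2=7/4, d=(M2−M1)/(6·2)=-7/24, b=Δ1−h1·(2M1+M2)/6=1/6
t_q=3/4 → seg 0, τ=3/4; S=-3+-19/12·τ+0·τ²+7/12·τ³=-1009/256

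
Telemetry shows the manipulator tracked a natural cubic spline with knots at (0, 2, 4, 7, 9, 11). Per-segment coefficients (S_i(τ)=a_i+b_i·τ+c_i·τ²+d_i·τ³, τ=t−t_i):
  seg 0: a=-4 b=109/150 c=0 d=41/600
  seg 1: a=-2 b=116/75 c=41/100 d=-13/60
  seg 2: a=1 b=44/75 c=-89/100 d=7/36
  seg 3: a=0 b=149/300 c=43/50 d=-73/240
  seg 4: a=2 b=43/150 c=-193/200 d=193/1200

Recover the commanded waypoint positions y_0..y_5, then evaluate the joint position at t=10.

y_0 = S_0(0) = a_0 = -4
y_1 = S_1(0) = a_1 = -2
y_2 = S_2(0) = a_2 = 1
y_3 = S_3(0) = a_3 = 0
y_4 = S_4(0) = a_4 = 2
y_5 = S_4(2) = 0
t_q=10 is in segment 4 (τ=1); S_4(τ)=593/400

y_0=-4 y_1=-2 y_2=1 y_3=0 y_4=2 y_5=0
S(10) = 593/400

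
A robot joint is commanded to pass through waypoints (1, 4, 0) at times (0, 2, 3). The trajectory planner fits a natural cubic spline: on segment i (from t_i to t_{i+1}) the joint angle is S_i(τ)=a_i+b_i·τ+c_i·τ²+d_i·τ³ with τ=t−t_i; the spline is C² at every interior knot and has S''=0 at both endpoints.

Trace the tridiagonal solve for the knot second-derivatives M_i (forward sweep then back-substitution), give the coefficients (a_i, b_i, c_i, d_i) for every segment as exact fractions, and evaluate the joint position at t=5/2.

Δ: Δ0=3/2, Δ1=-4
row 1: diag=6, rhs=-33; c'=1/6, d'=-11/2
back: M1=-11/2
M: M0=0, M1=-11/2, M2=0
seg 0: a=1, c=M0/2=0, d=(M1−M0)/(6·2)=-11/24, b=Δ0−h0·(2M0+M1)/6=10/3
seg 1: a=4, c=M1/2=-11/4, d=(M2−M1)/(6·1)=11/12, b=Δ1−h1·(2M1+M2)/6=-13/6
t_q=5/2 → seg 1, τ=1/2; S=4+-13/6·τ+-11/4·τ²+11/12·τ³=75/32

  seg 0: a=1 b=10/3 c=0 d=-11/24
  seg 1: a=4 b=-13/6 c=-11/4 d=11/12
S(5/2) = 75/32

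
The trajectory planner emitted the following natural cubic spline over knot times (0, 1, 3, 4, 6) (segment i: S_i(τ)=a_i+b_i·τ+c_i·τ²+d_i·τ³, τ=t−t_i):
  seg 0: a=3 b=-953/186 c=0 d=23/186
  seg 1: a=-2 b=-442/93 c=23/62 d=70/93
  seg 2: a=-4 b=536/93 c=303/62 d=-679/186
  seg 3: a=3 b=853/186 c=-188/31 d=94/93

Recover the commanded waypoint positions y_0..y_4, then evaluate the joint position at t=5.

y_0=3 y_1=-2 y_2=-4 y_3=3 y_4=-4
S(5) = 157/62

y_0 = S_0(0) = a_0 = 3
y_1 = S_1(0) = a_1 = -2
y_2 = S_2(0) = a_2 = -4
y_3 = S_3(0) = a_3 = 3
y_4 = S_3(2) = -4
t_q=5 is in segment 3 (τ=1); S_3(τ)=157/62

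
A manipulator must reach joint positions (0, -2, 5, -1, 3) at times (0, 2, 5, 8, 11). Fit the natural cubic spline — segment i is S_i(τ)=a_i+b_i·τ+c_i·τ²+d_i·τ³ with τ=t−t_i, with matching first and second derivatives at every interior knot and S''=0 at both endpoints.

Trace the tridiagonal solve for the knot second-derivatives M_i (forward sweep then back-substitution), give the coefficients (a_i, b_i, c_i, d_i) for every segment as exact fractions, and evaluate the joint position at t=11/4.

  seg 0: a=0 b=-419/207 c=0 d=53/207
  seg 1: a=-2 b=217/207 c=106/69 d=-688/1863
  seg 2: a=5 b=61/207 c=-370/207 d=635/1863
  seg 3: a=-1 b=-254/207 c=265/207 d=-265/1863
S(11/4) = -93/184

Δ: Δ0=-1, Δ1=7/3, Δ2=-2, Δ3=4/3
row 1: diag=10, rhs=20; c'=3/10, d'=2
row 2: denom=12−3·3/10=111/10; d'=(-26−3·2)/(111/10)=-320/111
row 3: denom=12−3·10/37=414/37; d'=(20−3·-320/111)/(414/37)=530/207
back: M3=530/207
back: M2=-320/111−10/37·530/207=-740/207
back: M1=2−3/10·-740/207=212/69
M: M0=0, M1=212/69, M2=-740/207, M3=530/207, M4=0
seg 0: a=0, c=M0/2=0, d=(M1−M0)/(6·2)=53/207, b=Δ0−h0·(2M0+M1)/6=-419/207
seg 1: a=-2, c=M1/2=106/69, d=(M2−M1)/(6·3)=-688/1863, b=Δ1−h1·(2M1+M2)/6=217/207
seg 2: a=5, c=M2/2=-370/207, d=(M3−M2)/(6·3)=635/1863, b=Δ2−h2·(2M2+M3)/6=61/207
seg 3: a=-1, c=M3/2=265/207, d=(M4−M3)/(6·3)=-265/1863, b=Δ3−h3·(2M3+M4)/6=-254/207
t_q=11/4 → seg 1, τ=3/4; S=-2+217/207·τ+106/69·τ²+-688/1863·τ³=-93/184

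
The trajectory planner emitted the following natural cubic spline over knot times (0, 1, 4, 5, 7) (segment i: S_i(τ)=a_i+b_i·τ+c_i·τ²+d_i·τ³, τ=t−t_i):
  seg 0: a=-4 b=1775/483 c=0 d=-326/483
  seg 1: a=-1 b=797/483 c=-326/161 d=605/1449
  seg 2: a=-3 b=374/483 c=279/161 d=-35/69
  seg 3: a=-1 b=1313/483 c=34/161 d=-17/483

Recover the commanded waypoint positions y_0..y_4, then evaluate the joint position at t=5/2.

y_0=-4 y_1=-1 y_2=-3 y_3=-1 y_4=5
S(5/2) = -2153/1288

y_0 = S_0(0) = a_0 = -4
y_1 = S_1(0) = a_1 = -1
y_2 = S_2(0) = a_2 = -3
y_3 = S_3(0) = a_3 = -1
y_4 = S_3(2) = 5
t_q=5/2 is in segment 1 (τ=3/2); S_1(τ)=-2153/1288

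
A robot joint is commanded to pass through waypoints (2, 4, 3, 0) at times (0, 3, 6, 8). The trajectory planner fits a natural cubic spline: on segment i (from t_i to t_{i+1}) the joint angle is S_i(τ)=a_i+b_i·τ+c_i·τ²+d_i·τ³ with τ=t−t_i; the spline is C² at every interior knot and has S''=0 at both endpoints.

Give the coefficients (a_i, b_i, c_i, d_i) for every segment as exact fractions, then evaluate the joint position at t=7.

  seg 0: a=2 b=187/222 c=0 d=-13/666
  seg 1: a=4 b=35/111 c=-13/74 d=-1/74
  seg 2: a=3 b=-245/222 c=-11/37 d=11/222
S(7) = 61/37

Δ: Δ0=2/3, Δ1=-1/3, Δ2=-3/2
row 1: diag=12, rhs=-6; c'=1/4, d'=-1/2
row 2: denom=10−3·1/4=37/4; d'=(-7−3·-1/2)/(37/4)=-22/37
back: M2=-22/37
back: M1=-1/2−1/4·-22/37=-13/37
M: M0=0, M1=-13/37, M2=-22/37, M3=0
seg 0: a=2, c=M0/2=0, d=(M1−M0)/(6·3)=-13/666, b=Δ0−h0·(2M0+M1)/6=187/222
seg 1: a=4, c=M1/2=-13/74, d=(M2−M1)/(6·3)=-1/74, b=Δ1−h1·(2M1+M2)/6=35/111
seg 2: a=3, c=M2/2=-11/37, d=(M3−M2)/(6·2)=11/222, b=Δ2−h2·(2M2+M3)/6=-245/222
t_q=7 → seg 2, τ=1; S=3+-245/222·τ+-11/37·τ²+11/222·τ³=61/37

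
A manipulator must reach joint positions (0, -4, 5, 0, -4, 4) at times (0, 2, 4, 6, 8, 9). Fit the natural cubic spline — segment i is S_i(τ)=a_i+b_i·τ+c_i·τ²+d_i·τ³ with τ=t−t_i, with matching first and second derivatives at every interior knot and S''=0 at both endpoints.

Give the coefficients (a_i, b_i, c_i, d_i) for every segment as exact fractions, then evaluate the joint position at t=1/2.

  seg 0: a=0 b=-641/153 c=0 d=335/612
  seg 1: a=-4 b=364/153 c=335/102 d=-1361/1224
  seg 2: a=5 b=665/306 c=-691/204 d=643/1224
  seg 3: a=0 b=-776/153 c=-4/17 d=271/306
  seg 4: a=-4 b=706/153 c=259/51 d=-259/153
S(1/2) = -3307/1632

Δ: Δ0=-2, Δ1=9/2, Δ2=-5/2, Δ3=-2, Δ4=8
row 1: diag=8, rhs=39; c'=1/4, d'=39/8
row 2: denom=8−2·1/4=15/2; d'=(-42−2·39/8)/(15/2)=-69/10
row 3: denom=8−2·4/15=112/15; d'=(3−2·-69/10)/(112/15)=9/4
row 4: denom=6−2·15/56=153/28; d'=(60−2·9/4)/(153/28)=518/51
back: M4=518/51
back: M3=9/4−15/56·518/51=-8/17
back: M2=-69/10−4/15·-8/17=-691/102
back: M1=39/8−1/4·-691/102=335/51
M: M0=0, M1=335/51, M2=-691/102, M3=-8/17, M4=518/51, M5=0
seg 0: a=0, c=M0/2=0, d=(M1−M0)/(6·2)=335/612, b=Δ0−h0·(2M0+M1)/6=-641/153
seg 1: a=-4, c=M1/2=335/102, d=(M2−M1)/(6·2)=-1361/1224, b=Δ1−h1·(2M1+M2)/6=364/153
seg 2: a=5, c=M2/2=-691/204, d=(M3−M2)/(6·2)=643/1224, b=Δ2−h2·(2M2+M3)/6=665/306
seg 3: a=0, c=M3/2=-4/17, d=(M4−M3)/(6·2)=271/306, b=Δ3−h3·(2M3+M4)/6=-776/153
seg 4: a=-4, c=M4/2=259/51, d=(M5−M4)/(6·1)=-259/153, b=Δ4−h4·(2M4+M5)/6=706/153
t_q=1/2 → seg 0, τ=1/2; S=0+-641/153·τ+0·τ²+335/612·τ³=-3307/1632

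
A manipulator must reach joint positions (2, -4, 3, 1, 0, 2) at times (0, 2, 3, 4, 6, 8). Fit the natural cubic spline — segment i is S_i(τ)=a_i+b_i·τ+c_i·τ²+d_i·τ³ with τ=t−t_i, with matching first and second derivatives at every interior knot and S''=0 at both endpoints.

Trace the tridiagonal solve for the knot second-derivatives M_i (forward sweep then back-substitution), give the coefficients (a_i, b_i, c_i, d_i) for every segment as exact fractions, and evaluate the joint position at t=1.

  seg 0: a=2 b=-3531/482 c=0 d=2085/1928
  seg 1: a=-4 b=1362/241 c=6255/964 d=-4955/964
  seg 2: a=3 b=3093/964 c=-4305/482 d=3589/964
  seg 3: a=1 b=-840/241 c=2157/964 d=-359/964
  seg 4: a=0 b=240/241 c=3/964 d=-1/1928
S(1) = -8183/1928

Δ: Δ0=-3, Δ1=7, Δ2=-2, Δ3=-1/2, Δ4=1
row 1: diag=6, rhs=60; c'=1/6, d'=10
row 2: denom=4−1·1/6=23/6; d'=(-54−1·10)/(23/6)=-384/23
row 3: denom=6−1·6/23=132/23; d'=(9−1·-384/23)/(132/23)=197/44
row 4: denom=8−2·23/66=241/33; d'=(9−2·197/44)/(241/33)=3/482
back: M4=3/482
back: M3=197/44−23/66·3/482=2157/482
back: M2=-384/23−6/23·2157/482=-4305/241
back: M1=10−1/6·-4305/241=6255/482
M: M0=0, M1=6255/482, M2=-4305/241, M3=2157/482, M4=3/482, M5=0
seg 0: a=2, c=M0/2=0, d=(M1−M0)/(6·2)=2085/1928, b=Δ0−h0·(2M0+M1)/6=-3531/482
seg 1: a=-4, c=M1/2=6255/964, d=(M2−M1)/(6·1)=-4955/964, b=Δ1−h1·(2M1+M2)/6=1362/241
seg 2: a=3, c=M2/2=-4305/482, d=(M3−M2)/(6·1)=3589/964, b=Δ2−h2·(2M2+M3)/6=3093/964
seg 3: a=1, c=M3/2=2157/964, d=(M4−M3)/(6·2)=-359/964, b=Δ3−h3·(2M3+M4)/6=-840/241
seg 4: a=0, c=M4/2=3/964, d=(M5−M4)/(6·2)=-1/1928, b=Δ4−h4·(2M4+M5)/6=240/241
t_q=1 → seg 0, τ=1; S=2+-3531/482·τ+0·τ²+2085/1928·τ³=-8183/1928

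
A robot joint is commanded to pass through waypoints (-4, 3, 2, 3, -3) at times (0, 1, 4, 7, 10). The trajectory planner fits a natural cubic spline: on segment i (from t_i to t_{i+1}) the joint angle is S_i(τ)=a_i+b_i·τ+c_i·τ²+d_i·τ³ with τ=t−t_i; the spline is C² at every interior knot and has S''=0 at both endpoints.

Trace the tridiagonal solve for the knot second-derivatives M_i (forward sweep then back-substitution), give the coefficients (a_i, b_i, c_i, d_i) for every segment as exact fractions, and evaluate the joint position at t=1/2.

Δ: Δ0=7, Δ1=-1/3, Δ2=1/3, Δ3=-2
row 1: diag=8, rhs=-44; c'=3/8, d'=-11/2
row 2: denom=12−3·3/8=87/8; d'=(4−3·-11/2)/(87/8)=164/87
row 3: denom=12−3·8/29=324/29; d'=(-14−3·164/87)/(324/29)=-95/54
back: M3=-95/54
back: M2=164/87−8/29·-95/54=64/27
back: M1=-11/2−3/8·64/27=-115/18
M: M0=0, M1=-115/18, M2=64/27, M3=-95/54, M4=0
seg 0: a=-4, c=M0/2=0, d=(M1−M0)/(6·1)=-115/108, b=Δ0−h0·(2M0+M1)/6=871/108
seg 1: a=3, c=M1/2=-115/36, d=(M2−M1)/(6·3)=473/972, b=Δ1−h1·(2M1+M2)/6=263/54
seg 2: a=2, c=M2/2=32/27, d=(M3−M2)/(6·3)=-223/972, b=Δ2−h2·(2M2+M3)/6=-125/108
seg 3: a=3, c=M3/2=-95/108, d=(M4−M3)/(6·3)=95/972, b=Δ3−h3·(2M3+M4)/6=-13/54
t_q=1/2 → seg 0, τ=1/2; S=-4+871/108·τ+0·τ²+-115/108·τ³=-29/288

  seg 0: a=-4 b=871/108 c=0 d=-115/108
  seg 1: a=3 b=263/54 c=-115/36 d=473/972
  seg 2: a=2 b=-125/108 c=32/27 d=-223/972
  seg 3: a=3 b=-13/54 c=-95/108 d=95/972
S(1/2) = -29/288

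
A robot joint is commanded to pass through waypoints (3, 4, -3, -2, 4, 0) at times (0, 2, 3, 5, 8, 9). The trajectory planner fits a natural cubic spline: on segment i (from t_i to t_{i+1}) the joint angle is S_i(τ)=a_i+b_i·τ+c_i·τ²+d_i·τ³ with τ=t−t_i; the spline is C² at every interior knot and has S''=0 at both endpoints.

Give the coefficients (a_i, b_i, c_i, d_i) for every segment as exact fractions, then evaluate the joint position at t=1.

  seg 0: a=3 b=16003/4586 c=0 d=-6855/9172
  seg 1: a=4 b=-25127/4586 c=-20565/4586 d=6795/2293
  seg 2: a=-3 b=-25487/4586 c=20205/4586 d=-6315/9172
  seg 3: a=-2 b=17443/4586 c=630/2293 d=-1339/4586
  seg 4: a=4 b=-5575/2293 c=-10791/4586 d=3597/4586
S(1) = 52667/9172

Δ: Δ0=1/2, Δ1=-7, Δ2=1/2, Δ3=2, Δ4=-4
row 1: diag=6, rhs=-45; c'=1/6, d'=-15/2
row 2: denom=6−1·1/6=35/6; d'=(45−1·-15/2)/(35/6)=9
row 3: denom=10−2·12/35=326/35; d'=(9−2·9)/(326/35)=-315/326
row 4: denom=8−3·105/326=2293/326; d'=(-36−3·-315/326)/(2293/326)=-10791/2293
back: M4=-10791/2293
back: M3=-315/326−105/326·-10791/2293=1260/2293
back: M2=9−12/35·1260/2293=20205/2293
back: M1=-15/2−1/6·20205/2293=-20565/2293
M: M0=0, M1=-20565/2293, M2=20205/2293, M3=1260/2293, M4=-10791/2293, M5=0
seg 0: a=3, c=M0/2=0, d=(M1−M0)/(6·2)=-6855/9172, b=Δ0−h0·(2M0+M1)/6=16003/4586
seg 1: a=4, c=M1/2=-20565/4586, d=(M2−M1)/(6·1)=6795/2293, b=Δ1−h1·(2M1+M2)/6=-25127/4586
seg 2: a=-3, c=M2/2=20205/4586, d=(M3−M2)/(6·2)=-6315/9172, b=Δ2−h2·(2M2+M3)/6=-25487/4586
seg 3: a=-2, c=M3/2=630/2293, d=(M4−M3)/(6·3)=-1339/4586, b=Δ3−h3·(2M3+M4)/6=17443/4586
seg 4: a=4, c=M4/2=-10791/4586, d=(M5−M4)/(6·1)=3597/4586, b=Δ4−h4·(2M4+M5)/6=-5575/2293
t_q=1 → seg 0, τ=1; S=3+16003/4586·τ+0·τ²+-6855/9172·τ³=52667/9172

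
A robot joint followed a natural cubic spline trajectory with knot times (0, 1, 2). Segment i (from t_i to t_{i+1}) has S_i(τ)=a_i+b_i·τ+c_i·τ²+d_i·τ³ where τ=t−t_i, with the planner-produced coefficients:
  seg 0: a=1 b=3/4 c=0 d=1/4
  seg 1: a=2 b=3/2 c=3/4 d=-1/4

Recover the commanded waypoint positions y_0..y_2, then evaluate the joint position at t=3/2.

y_0 = S_0(0) = a_0 = 1
y_1 = S_1(0) = a_1 = 2
y_2 = S_1(1) = 4
t_q=3/2 is in segment 1 (τ=1/2); S_1(τ)=93/32

y_0=1 y_1=2 y_2=4
S(3/2) = 93/32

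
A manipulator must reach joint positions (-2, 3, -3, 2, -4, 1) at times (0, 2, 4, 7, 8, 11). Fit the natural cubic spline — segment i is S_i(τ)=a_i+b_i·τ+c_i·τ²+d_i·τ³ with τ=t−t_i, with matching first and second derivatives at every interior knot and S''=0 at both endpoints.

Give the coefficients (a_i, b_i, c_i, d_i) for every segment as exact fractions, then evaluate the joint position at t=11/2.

  seg 0: a=-2 b=1556/351 c=0 d=-1357/2808
  seg 1: a=3 b=-959/702 c=-1357/468 d=731/702
  seg 2: a=-3 b=-329/702 c=1567/468 d=-11105/12636
  seg 3: a=2 b=-5767/1404 c=-1601/351 d=1249/468
  seg 4: a=-4 b=-3667/702 c=4837/1404 d=-4837/12636
S(11/2) = 83/96

Δ: Δ0=5/2, Δ1=-3, Δ2=5/3, Δ3=-6, Δ4=5/3
row 1: diag=8, rhs=-33; c'=1/4, d'=-33/8
row 2: denom=10−2·1/4=19/2; d'=(28−2·-33/8)/(19/2)=145/38
row 3: denom=8−3·6/19=134/19; d'=(-46−3·145/38)/(134/19)=-2183/268
row 4: denom=8−1·19/134=1053/134; d'=(46−1·-2183/268)/(1053/134)=4837/702
back: M4=4837/702
back: M3=-2183/268−19/134·4837/702=-3202/351
back: M2=145/38−6/19·-3202/351=1567/234
back: M1=-33/8−1/4·1567/234=-1357/234
M: M0=0, M1=-1357/234, M2=1567/234, M3=-3202/351, M4=4837/702, M5=0
seg 0: a=-2, c=M0/2=0, d=(M1−M0)/(6·2)=-1357/2808, b=Δ0−h0·(2M0+M1)/6=1556/351
seg 1: a=3, c=M1/2=-1357/468, d=(M2−M1)/(6·2)=731/702, b=Δ1−h1·(2M1+M2)/6=-959/702
seg 2: a=-3, c=M2/2=1567/468, d=(M3−M2)/(6·3)=-11105/12636, b=Δ2−h2·(2M2+M3)/6=-329/702
seg 3: a=2, c=M3/2=-1601/351, d=(M4−M3)/(6·1)=1249/468, b=Δ3−h3·(2M3+M4)/6=-5767/1404
seg 4: a=-4, c=M4/2=4837/1404, d=(M5−M4)/(6·3)=-4837/12636, b=Δ4−h4·(2M4+M5)/6=-3667/702
t_q=11/2 → seg 2, τ=3/2; S=-3+-329/702·τ+1567/468·τ²+-11105/12636·τ³=83/96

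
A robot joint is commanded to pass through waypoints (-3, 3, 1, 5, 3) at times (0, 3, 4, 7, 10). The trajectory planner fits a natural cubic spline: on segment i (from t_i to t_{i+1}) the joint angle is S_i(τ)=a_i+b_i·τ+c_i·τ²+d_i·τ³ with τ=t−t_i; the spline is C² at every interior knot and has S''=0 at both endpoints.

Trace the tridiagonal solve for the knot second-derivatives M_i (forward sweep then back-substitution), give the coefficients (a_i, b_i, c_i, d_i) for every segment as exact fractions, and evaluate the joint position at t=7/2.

Δ: Δ0=2, Δ1=-2, Δ2=4/3, Δ3=-2/3
row 1: diag=8, rhs=-24; c'=1/8, d'=-3
row 2: denom=8−1·1/8=63/8; d'=(20−1·-3)/(63/8)=184/63
row 3: denom=12−3·8/21=76/7; d'=(-12−3·184/63)/(76/7)=-109/57
back: M3=-109/57
back: M2=184/63−8/21·-109/57=208/57
back: M1=-3−1/8·208/57=-197/57
M: M0=0, M1=-197/57, M2=208/57, M3=-109/57, M4=0
seg 0: a=-3, c=M0/2=0, d=(M1−M0)/(6·3)=-197/1026, b=Δ0−h0·(2M0+M1)/6=425/114
seg 1: a=3, c=M1/2=-197/114, d=(M2−M1)/(6·1)=45/38, b=Δ1−h1·(2M1+M2)/6=-83/57
seg 2: a=1, c=M2/2=104/57, d=(M3−M2)/(6·3)=-317/1026, b=Δ2−h2·(2M2+M3)/6=-155/114
seg 3: a=5, c=M3/2=-109/114, d=(M4−M3)/(6·3)=109/1026, b=Δ3−h3·(2M3+M4)/6=71/57
t_q=7/2 → seg 1, τ=1/2; S=3+-83/57·τ+-197/114·τ²+45/38·τ³=1813/912

  seg 0: a=-3 b=425/114 c=0 d=-197/1026
  seg 1: a=3 b=-83/57 c=-197/114 d=45/38
  seg 2: a=1 b=-155/114 c=104/57 d=-317/1026
  seg 3: a=5 b=71/57 c=-109/114 d=109/1026
S(7/2) = 1813/912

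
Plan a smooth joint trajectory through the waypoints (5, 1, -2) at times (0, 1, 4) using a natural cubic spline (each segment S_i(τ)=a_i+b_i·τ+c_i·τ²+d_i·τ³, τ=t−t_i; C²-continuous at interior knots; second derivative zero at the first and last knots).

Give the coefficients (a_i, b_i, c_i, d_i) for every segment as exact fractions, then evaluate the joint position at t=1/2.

Δ: Δ0=-4, Δ1=-1
row 1: diag=8, rhs=18; c'=3/8, d'=9/4
back: M1=9/4
M: M0=0, M1=9/4, M2=0
seg 0: a=5, c=M0/2=0, d=(M1−M0)/(6·1)=3/8, b=Δ0−h0·(2M0+M1)/6=-35/8
seg 1: a=1, c=M1/2=9/8, d=(M2−M1)/(6·3)=-1/8, b=Δ1−h1·(2M1+M2)/6=-13/4
t_q=1/2 → seg 0, τ=1/2; S=5+-35/8·τ+0·τ²+3/8·τ³=183/64

  seg 0: a=5 b=-35/8 c=0 d=3/8
  seg 1: a=1 b=-13/4 c=9/8 d=-1/8
S(1/2) = 183/64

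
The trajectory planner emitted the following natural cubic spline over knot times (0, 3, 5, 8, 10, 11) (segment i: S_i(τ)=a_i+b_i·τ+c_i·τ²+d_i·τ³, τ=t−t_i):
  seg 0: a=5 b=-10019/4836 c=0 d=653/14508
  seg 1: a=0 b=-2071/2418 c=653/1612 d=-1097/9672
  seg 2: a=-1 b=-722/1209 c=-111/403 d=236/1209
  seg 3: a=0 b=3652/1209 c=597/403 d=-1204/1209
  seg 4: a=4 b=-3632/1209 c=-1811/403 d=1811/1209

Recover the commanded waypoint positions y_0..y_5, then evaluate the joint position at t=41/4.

y_0 = S_0(0) = a_0 = 5
y_1 = S_1(0) = a_1 = 0
y_2 = S_2(0) = a_2 = -1
y_3 = S_3(0) = a_3 = 0
y_4 = S_4(0) = a_4 = 4
y_5 = S_4(1) = -2
t_q=41/4 is in segment 4 (τ=1/4); S_4(τ)=77157/25792

y_0=5 y_1=0 y_2=-1 y_3=0 y_4=4 y_5=-2
S(41/4) = 77157/25792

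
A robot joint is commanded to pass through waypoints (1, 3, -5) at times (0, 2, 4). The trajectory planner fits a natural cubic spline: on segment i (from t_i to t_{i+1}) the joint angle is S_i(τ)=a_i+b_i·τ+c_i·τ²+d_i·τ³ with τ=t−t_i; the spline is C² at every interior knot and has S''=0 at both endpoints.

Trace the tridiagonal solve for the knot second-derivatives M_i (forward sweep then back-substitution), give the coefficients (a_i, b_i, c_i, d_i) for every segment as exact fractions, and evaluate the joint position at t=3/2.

  seg 0: a=1 b=9/4 c=0 d=-5/16
  seg 1: a=3 b=-3/2 c=-15/8 d=5/16
S(3/2) = 425/128

Δ: Δ0=1, Δ1=-4
row 1: diag=8, rhs=-30; c'=1/4, d'=-15/4
back: M1=-15/4
M: M0=0, M1=-15/4, M2=0
seg 0: a=1, c=M0/2=0, d=(M1−M0)/(6·2)=-5/16, b=Δ0−h0·(2M0+M1)/6=9/4
seg 1: a=3, c=M1/2=-15/8, d=(M2−M1)/(6·2)=5/16, b=Δ1−h1·(2M1+M2)/6=-3/2
t_q=3/2 → seg 0, τ=3/2; S=1+9/4·τ+0·τ²+-5/16·τ³=425/128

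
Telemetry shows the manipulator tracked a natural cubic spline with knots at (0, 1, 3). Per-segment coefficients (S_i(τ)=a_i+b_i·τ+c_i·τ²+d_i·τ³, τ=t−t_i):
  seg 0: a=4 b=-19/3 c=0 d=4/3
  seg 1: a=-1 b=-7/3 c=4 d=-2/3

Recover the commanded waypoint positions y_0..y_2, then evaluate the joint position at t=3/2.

y_0 = S_0(0) = a_0 = 4
y_1 = S_1(0) = a_1 = -1
y_2 = S_1(2) = 5
t_q=3/2 is in segment 1 (τ=1/2); S_1(τ)=-5/4

y_0=4 y_1=-1 y_2=5
S(3/2) = -5/4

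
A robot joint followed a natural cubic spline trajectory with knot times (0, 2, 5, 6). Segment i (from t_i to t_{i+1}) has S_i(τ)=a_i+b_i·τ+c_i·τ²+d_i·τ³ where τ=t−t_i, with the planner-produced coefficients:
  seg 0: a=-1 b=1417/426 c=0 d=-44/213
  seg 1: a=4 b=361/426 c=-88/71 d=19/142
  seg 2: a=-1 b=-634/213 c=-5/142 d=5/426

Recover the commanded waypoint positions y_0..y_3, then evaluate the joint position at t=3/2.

y_0=-1 y_1=4 y_2=-1 y_3=-4
S(3/2) = 935/284

y_0 = S_0(0) = a_0 = -1
y_1 = S_1(0) = a_1 = 4
y_2 = S_2(0) = a_2 = -1
y_3 = S_2(1) = -4
t_q=3/2 is in segment 0 (τ=3/2); S_0(τ)=935/284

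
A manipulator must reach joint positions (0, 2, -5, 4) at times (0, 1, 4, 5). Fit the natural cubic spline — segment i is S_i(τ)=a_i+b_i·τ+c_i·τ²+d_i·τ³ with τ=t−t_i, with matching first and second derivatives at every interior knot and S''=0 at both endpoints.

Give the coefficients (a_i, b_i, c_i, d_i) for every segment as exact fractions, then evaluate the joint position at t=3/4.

Δ: Δ0=2, Δ1=-7/3, Δ2=9
row 1: diag=8, rhs=-26; c'=3/8, d'=-13/4
row 2: denom=8−3·3/8=55/8; d'=(68−3·-13/4)/(55/8)=622/55
back: M2=622/55
back: M1=-13/4−3/8·622/55=-412/55
M: M0=0, M1=-412/55, M2=622/55, M3=0
seg 0: a=0, c=M0/2=0, d=(M1−M0)/(6·1)=-206/165, b=Δ0−h0·(2M0+M1)/6=536/165
seg 1: a=2, c=M1/2=-206/55, d=(M2−M1)/(6·3)=47/45, b=Δ1−h1·(2M1+M2)/6=-82/165
seg 2: a=-5, c=M2/2=311/55, d=(M3−M2)/(6·1)=-311/165, b=Δ2−h2·(2M2+M3)/6=863/165
t_q=3/4 → seg 0, τ=3/4; S=0+536/165·τ+0·τ²+-206/165·τ³=3361/1760

  seg 0: a=0 b=536/165 c=0 d=-206/165
  seg 1: a=2 b=-82/165 c=-206/55 d=47/45
  seg 2: a=-5 b=863/165 c=311/55 d=-311/165
S(3/4) = 3361/1760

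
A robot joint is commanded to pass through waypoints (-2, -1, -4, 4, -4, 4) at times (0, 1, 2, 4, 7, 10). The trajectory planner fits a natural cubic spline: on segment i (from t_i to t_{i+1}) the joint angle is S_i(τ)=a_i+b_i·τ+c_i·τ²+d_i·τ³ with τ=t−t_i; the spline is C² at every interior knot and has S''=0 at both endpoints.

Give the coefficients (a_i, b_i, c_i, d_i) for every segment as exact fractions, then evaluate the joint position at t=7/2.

  seg 0: a=-2 b=1934/787 c=0 d=-1147/787
  seg 1: a=-1 b=-1507/787 c=-3441/787 d=2587/787
  seg 2: a=-4 b=-628/787 c=4320/787 d=-1216/787
  seg 3: a=4 b=2060/787 c=-2976/787 d=14308/21249
  seg 4: a=-4 b=-1488/787 c=5380/2361 d=-5380/21249
S(7/2) = 1526/787

Δ: Δ0=1, Δ1=-3, Δ2=4, Δ3=-8/3, Δ4=8/3
row 1: diag=4, rhs=-24; c'=1/4, d'=-6
row 2: denom=6−1·1/4=23/4; d'=(42−1·-6)/(23/4)=192/23
row 3: denom=10−2·8/23=214/23; d'=(-40−2·192/23)/(214/23)=-652/107
row 4: denom=12−3·69/214=2361/214; d'=(32−3·-652/107)/(2361/214)=10760/2361
back: M4=10760/2361
back: M3=-652/107−69/214·10760/2361=-5952/787
back: M2=192/23−8/23·-5952/787=8640/787
back: M1=-6−1/4·8640/787=-6882/787
M: M0=0, M1=-6882/787, M2=8640/787, M3=-5952/787, M4=10760/2361, M5=0
seg 0: a=-2, c=M0/2=0, d=(M1−M0)/(6·1)=-1147/787, b=Δ0−h0·(2M0+M1)/6=1934/787
seg 1: a=-1, c=M1/2=-3441/787, d=(M2−M1)/(6·1)=2587/787, b=Δ1−h1·(2M1+M2)/6=-1507/787
seg 2: a=-4, c=M2/2=4320/787, d=(M3−M2)/(6·2)=-1216/787, b=Δ2−h2·(2M2+M3)/6=-628/787
seg 3: a=4, c=M3/2=-2976/787, d=(M4−M3)/(6·3)=14308/21249, b=Δ3−h3·(2M3+M4)/6=2060/787
seg 4: a=-4, c=M4/2=5380/2361, d=(M5−M4)/(6·3)=-5380/21249, b=Δ4−h4·(2M4+M5)/6=-1488/787
t_q=7/2 → seg 2, τ=3/2; S=-4+-628/787·τ+4320/787·τ²+-1216/787·τ³=1526/787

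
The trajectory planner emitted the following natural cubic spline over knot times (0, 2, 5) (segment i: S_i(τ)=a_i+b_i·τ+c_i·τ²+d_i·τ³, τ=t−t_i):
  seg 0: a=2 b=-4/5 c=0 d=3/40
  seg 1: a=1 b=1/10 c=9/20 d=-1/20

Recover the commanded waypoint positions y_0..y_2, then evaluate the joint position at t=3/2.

y_0 = S_0(0) = a_0 = 2
y_1 = S_1(0) = a_1 = 1
y_2 = S_1(3) = 4
t_q=3/2 is in segment 0 (τ=3/2); S_0(τ)=337/320

y_0=2 y_1=1 y_2=4
S(3/2) = 337/320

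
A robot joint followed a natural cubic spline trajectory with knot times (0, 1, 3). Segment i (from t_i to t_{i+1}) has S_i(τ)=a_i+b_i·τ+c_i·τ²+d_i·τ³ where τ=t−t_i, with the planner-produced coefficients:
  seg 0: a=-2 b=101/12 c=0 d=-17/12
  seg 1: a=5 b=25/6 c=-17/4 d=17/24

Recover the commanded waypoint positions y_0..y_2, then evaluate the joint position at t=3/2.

y_0=-2 y_1=5 y_2=2
S(3/2) = 391/64

y_0 = S_0(0) = a_0 = -2
y_1 = S_1(0) = a_1 = 5
y_2 = S_1(2) = 2
t_q=3/2 is in segment 1 (τ=1/2); S_1(τ)=391/64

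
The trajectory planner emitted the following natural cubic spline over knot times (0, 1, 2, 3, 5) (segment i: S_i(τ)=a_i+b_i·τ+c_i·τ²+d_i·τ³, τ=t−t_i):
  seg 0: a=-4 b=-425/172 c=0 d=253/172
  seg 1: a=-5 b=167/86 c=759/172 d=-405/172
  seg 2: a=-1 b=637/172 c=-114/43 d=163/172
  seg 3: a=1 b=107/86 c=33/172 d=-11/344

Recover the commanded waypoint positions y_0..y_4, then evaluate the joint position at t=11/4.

y_0 = S_0(0) = a_0 = -4
y_1 = S_1(0) = a_1 = -5
y_2 = S_2(0) = a_2 = -1
y_3 = S_3(0) = a_3 = 1
y_4 = S_3(2) = 4
t_q=11/4 is in segment 2 (τ=3/4); S_2(τ)=7553/11008

y_0=-4 y_1=-5 y_2=-1 y_3=1 y_4=4
S(11/4) = 7553/11008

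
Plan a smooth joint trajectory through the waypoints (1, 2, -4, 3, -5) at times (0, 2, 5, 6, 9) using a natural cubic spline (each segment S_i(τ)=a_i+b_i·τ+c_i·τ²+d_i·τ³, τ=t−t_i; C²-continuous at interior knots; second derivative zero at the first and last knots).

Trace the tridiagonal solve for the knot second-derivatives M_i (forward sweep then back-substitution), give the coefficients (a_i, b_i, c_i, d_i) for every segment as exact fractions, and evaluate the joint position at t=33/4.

  seg 0: a=1 b=542/279 c=0 d=-805/2232
  seg 1: a=2 b=-1331/558 c=-805/372 d=7675/10044
  seg 2: a=-4 b=5873/1116 c=1315/279 d=-369/124
  seg 3: a=3 b=3215/558 c=-4703/1116 d=4703/10044
S(33/4) = -293/7936

Δ: Δ0=1/2, Δ1=-2, Δ2=7, Δ3=-8/3
row 1: diag=10, rhs=-15; c'=3/10, d'=-3/2
row 2: denom=8−3·3/10=71/10; d'=(54−3·-3/2)/(71/10)=585/71
row 3: denom=8−1·10/71=558/71; d'=(-58−1·585/71)/(558/71)=-4703/558
back: M3=-4703/558
back: M2=585/71−10/71·-4703/558=2630/279
back: M1=-3/2−3/10·2630/279=-805/186
M: M0=0, M1=-805/186, M2=2630/279, M3=-4703/558, M4=0
seg 0: a=1, c=M0/2=0, d=(M1−M0)/(6·2)=-805/2232, b=Δ0−h0·(2M0+M1)/6=542/279
seg 1: a=2, c=M1/2=-805/372, d=(M2−M1)/(6·3)=7675/10044, b=Δ1−h1·(2M1+M2)/6=-1331/558
seg 2: a=-4, c=M2/2=1315/279, d=(M3−M2)/(6·1)=-369/124, b=Δ2−h2·(2M2+M3)/6=5873/1116
seg 3: a=3, c=M3/2=-4703/1116, d=(M4−M3)/(6·3)=4703/10044, b=Δ3−h3·(2M3+M4)/6=3215/558
t_q=33/4 → seg 3, τ=9/4; S=3+3215/558·τ+-4703/1116·τ²+4703/10044·τ³=-293/7936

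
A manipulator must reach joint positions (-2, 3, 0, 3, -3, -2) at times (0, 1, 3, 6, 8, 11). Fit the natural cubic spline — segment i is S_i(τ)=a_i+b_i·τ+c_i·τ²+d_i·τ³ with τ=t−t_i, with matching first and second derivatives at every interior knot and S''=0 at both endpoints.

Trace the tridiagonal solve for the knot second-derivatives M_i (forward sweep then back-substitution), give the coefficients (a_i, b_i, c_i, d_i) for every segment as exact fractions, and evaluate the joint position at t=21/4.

  seg 0: a=-2 b=30595/4836 c=0 d=-6415/4836
  seg 1: a=3 b=5675/2418 c=-6415/1612 d=9943/9672
  seg 2: a=0 b=-1493/1209 c=882/403 d=-5236/10881
  seg 3: a=3 b=-1325/1209 c=-2590/1209 d=1439/2418
  seg 4: a=-3 b=-1017/403 c=1727/1209 d=-1727/10881
S(21/4) = 18183/6448

Δ: Δ0=5, Δ1=-3/2, Δ2=1, Δ3=-3, Δ4=1/3
row 1: diag=6, rhs=-39; c'=1/3, d'=-13/2
row 2: denom=10−2·1/3=28/3; d'=(15−2·-13/2)/(28/3)=3
row 3: denom=10−3·9/28=253/28; d'=(-24−3·3)/(253/28)=-84/23
row 4: denom=10−2·56/253=2418/253; d'=(20−2·-84/23)/(2418/253)=3454/1209
back: M4=3454/1209
back: M3=-84/23−56/253·3454/1209=-5180/1209
back: M2=3−9/28·-5180/1209=1764/403
back: M1=-13/2−1/3·1764/403=-6415/806
M: M0=0, M1=-6415/806, M2=1764/403, M3=-5180/1209, M4=3454/1209, M5=0
seg 0: a=-2, c=M0/2=0, d=(M1−M0)/(6·1)=-6415/4836, b=Δ0−h0·(2M0+M1)/6=30595/4836
seg 1: a=3, c=M1/2=-6415/1612, d=(M2−M1)/(6·2)=9943/9672, b=Δ1−h1·(2M1+M2)/6=5675/2418
seg 2: a=0, c=M2/2=882/403, d=(M3−M2)/(6·3)=-5236/10881, b=Δ2−h2·(2M2+M3)/6=-1493/1209
seg 3: a=3, c=M3/2=-2590/1209, d=(M4−M3)/(6·2)=1439/2418, b=Δ3−h3·(2M3+M4)/6=-1325/1209
seg 4: a=-3, c=M4/2=1727/1209, d=(M5−M4)/(6·3)=-1727/10881, b=Δ4−h4·(2M4+M5)/6=-1017/403
t_q=21/4 → seg 2, τ=9/4; S=0+-1493/1209·τ+882/403·τ²+-5236/10881·τ³=18183/6448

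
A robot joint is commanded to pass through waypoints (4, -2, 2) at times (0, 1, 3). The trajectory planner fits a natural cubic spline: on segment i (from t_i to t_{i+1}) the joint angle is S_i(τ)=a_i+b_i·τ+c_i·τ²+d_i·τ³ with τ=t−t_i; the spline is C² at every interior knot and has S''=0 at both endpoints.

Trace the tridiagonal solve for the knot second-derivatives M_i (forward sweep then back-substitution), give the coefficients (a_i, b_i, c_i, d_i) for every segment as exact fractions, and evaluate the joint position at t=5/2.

Δ: Δ0=-6, Δ1=2
row 1: diag=6, rhs=48; c'=1/3, d'=8
back: M1=8
M: M0=0, M1=8, M2=0
seg 0: a=4, c=M0/2=0, d=(M1−M0)/(6·1)=4/3, b=Δ0−h0·(2M0+M1)/6=-22/3
seg 1: a=-2, c=M1/2=4, d=(M2−M1)/(6·2)=-2/3, b=Δ1−h1·(2M1+M2)/6=-10/3
t_q=5/2 → seg 1, τ=3/2; S=-2+-10/3·τ+4·τ²+-2/3·τ³=-1/4

  seg 0: a=4 b=-22/3 c=0 d=4/3
  seg 1: a=-2 b=-10/3 c=4 d=-2/3
S(5/2) = -1/4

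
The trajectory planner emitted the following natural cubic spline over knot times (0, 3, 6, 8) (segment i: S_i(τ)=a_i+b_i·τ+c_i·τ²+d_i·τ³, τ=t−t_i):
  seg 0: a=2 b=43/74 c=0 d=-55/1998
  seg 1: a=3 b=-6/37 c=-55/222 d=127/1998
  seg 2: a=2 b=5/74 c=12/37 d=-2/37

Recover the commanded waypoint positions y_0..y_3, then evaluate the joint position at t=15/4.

y_0 = S_0(0) = a_0 = 2
y_1 = S_1(0) = a_1 = 3
y_2 = S_2(0) = a_2 = 2
y_3 = S_2(2) = 3
t_q=15/4 is in segment 1 (τ=3/4); S_1(τ)=13099/4736

y_0=2 y_1=3 y_2=2 y_3=3
S(15/4) = 13099/4736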